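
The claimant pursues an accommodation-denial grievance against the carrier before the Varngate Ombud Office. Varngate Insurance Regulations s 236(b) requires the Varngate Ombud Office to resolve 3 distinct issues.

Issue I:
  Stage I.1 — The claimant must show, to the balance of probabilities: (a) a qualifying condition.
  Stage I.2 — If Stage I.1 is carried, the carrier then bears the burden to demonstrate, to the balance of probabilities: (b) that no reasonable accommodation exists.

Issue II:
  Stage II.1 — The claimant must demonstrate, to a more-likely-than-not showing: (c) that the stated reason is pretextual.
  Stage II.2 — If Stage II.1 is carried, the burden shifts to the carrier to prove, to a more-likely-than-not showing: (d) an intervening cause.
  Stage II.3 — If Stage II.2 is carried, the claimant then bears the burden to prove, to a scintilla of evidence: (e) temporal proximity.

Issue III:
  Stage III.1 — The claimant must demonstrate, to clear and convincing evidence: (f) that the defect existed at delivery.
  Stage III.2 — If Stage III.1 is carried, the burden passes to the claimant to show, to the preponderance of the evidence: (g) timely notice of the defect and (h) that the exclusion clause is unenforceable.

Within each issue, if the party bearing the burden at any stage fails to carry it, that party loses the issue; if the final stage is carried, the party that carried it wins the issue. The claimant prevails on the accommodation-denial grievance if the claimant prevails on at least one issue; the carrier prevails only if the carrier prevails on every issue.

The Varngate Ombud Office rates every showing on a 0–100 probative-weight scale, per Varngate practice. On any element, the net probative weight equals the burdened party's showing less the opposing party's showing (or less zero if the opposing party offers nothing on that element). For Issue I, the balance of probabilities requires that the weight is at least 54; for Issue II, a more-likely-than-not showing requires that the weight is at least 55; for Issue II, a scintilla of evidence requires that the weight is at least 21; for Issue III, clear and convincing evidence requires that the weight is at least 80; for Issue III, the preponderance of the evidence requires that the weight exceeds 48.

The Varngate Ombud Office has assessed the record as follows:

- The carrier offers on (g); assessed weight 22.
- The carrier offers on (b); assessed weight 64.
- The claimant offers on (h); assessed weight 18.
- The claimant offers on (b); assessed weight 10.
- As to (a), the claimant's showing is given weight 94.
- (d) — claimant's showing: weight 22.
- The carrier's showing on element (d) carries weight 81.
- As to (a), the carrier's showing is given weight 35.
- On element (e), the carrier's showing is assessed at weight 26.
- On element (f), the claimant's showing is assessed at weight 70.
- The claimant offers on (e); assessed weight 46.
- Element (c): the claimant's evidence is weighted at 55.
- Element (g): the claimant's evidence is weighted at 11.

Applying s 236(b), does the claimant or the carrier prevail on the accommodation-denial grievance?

— Issue I —
At Stage I.1 the claimant must meet the balance of probabilities (weight is at least 54): on (a) the weight is 94 less the opposing 35 gives net 59, which does reach 54, so (a) meets the standard.
  Stage I.1 is satisfied; the onus moves to the carrier.
At Stage I.2 the carrier must meet the balance of probabilities (weight is at least 54): on (b) the weight is 64 less the opposing 10 gives net 54, which does reach 54, so (b) meets the standard.
  Stage I.2 carried; the final stage is satisfied.
All stages carried — the carrier prevails on this issue.
— Issue II —
Stage II.1 (claimant, a more-likely-than-not showing, weight is at least 55): (c) 55 ≥ 55 — meets.
  Stage II.1 carried; the burden shifts to the carrier.
Stage II.2 (carrier, a more-likely-than-not showing, weight is at least 55): (d) net 81−22=59 ≥ 55 — meets.
  The carrier carries Stage II.2; the claimant now bears the burden.
Stage II.3 (claimant, a scintilla of evidence, weight is at least 21): (e) net 46−26=20 < 21 — fails.
  The claimant does not carry Stage II.3.
So the carrier prevails on this issue.
— Issue III —
Stage III.1 (claimant, clear and convincing evidence, weight is at least 80): (f) 70 < 80 — fails.
  The claimant does not carry Stage III.1.
So the carrier prevails on this issue.
Per-issue: Issue I → carrier; Issue II → carrier; Issue III → carrier. The claimant must prevail on at least one issue; overall, the carrier prevails.

carrier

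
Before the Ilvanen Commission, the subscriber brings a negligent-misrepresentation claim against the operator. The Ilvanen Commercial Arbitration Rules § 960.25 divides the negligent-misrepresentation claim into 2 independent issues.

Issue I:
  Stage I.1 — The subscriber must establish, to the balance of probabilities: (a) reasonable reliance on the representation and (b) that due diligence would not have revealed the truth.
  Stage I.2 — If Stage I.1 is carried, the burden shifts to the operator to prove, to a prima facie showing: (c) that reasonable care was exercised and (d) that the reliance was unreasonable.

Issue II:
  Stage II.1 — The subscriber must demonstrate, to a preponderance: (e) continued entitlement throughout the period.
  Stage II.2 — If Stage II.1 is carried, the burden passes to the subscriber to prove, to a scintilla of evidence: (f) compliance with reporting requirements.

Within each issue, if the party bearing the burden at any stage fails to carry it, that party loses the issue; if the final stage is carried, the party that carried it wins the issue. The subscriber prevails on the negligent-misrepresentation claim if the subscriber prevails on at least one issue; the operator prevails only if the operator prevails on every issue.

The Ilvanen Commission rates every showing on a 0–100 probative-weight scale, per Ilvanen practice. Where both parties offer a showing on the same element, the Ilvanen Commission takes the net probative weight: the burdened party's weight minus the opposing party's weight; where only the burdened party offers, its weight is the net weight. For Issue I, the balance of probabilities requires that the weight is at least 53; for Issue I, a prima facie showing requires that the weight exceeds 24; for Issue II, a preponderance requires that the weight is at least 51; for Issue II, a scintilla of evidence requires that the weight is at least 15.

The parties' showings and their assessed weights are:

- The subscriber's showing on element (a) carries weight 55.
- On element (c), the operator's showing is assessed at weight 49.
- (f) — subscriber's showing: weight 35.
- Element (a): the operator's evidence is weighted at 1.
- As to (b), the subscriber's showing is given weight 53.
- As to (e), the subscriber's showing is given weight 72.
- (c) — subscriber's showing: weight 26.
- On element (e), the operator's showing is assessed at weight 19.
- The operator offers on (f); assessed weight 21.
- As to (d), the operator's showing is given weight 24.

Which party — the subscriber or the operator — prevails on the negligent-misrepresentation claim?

— Issue I —
Stage I.1 — burden on subscriber; standard: the balance of probabilities (weight is at least 53).
    (a): 55 − 1 = 54 ≥ 53 [met]
    (b): 53 ≥ 53 [met]
  Stage I.1 carried; the burden shifts to the operator.
Stage I.2 — burden on operator; standard: a prima facie showing (weight exceeds 24).
    (c): 49 − 26 = 23 ≤ 24 [not met]
    (d): 24 ≤ 24 [not met]
  The operator does not carry Stage I.2.
The analysis ends at Stage I.2; the subscriber prevails on this issue.
— Issue II —
Stage II.1 — burden on subscriber; standard: a preponderance (weight is at least 51).
    (e): 72 − 19 = 53 ≥ 51 [met]
  Stage II.1 is satisfied; the subscriber continues to bear the burden.
Stage II.2 — burden on subscriber; standard: a scintilla of evidence (weight is at least 15).
    (f): 35 − 21 = 14 < 15 [not met]
  Stage II.2 not carried; the subscriber fails its burden.
The analysis ends at Stage II.2; the operator prevails on this issue.
Per-issue: Issue I → subscriber; Issue II → operator. The subscriber must prevail on at least one issue; overall, the subscriber prevails.

subscriber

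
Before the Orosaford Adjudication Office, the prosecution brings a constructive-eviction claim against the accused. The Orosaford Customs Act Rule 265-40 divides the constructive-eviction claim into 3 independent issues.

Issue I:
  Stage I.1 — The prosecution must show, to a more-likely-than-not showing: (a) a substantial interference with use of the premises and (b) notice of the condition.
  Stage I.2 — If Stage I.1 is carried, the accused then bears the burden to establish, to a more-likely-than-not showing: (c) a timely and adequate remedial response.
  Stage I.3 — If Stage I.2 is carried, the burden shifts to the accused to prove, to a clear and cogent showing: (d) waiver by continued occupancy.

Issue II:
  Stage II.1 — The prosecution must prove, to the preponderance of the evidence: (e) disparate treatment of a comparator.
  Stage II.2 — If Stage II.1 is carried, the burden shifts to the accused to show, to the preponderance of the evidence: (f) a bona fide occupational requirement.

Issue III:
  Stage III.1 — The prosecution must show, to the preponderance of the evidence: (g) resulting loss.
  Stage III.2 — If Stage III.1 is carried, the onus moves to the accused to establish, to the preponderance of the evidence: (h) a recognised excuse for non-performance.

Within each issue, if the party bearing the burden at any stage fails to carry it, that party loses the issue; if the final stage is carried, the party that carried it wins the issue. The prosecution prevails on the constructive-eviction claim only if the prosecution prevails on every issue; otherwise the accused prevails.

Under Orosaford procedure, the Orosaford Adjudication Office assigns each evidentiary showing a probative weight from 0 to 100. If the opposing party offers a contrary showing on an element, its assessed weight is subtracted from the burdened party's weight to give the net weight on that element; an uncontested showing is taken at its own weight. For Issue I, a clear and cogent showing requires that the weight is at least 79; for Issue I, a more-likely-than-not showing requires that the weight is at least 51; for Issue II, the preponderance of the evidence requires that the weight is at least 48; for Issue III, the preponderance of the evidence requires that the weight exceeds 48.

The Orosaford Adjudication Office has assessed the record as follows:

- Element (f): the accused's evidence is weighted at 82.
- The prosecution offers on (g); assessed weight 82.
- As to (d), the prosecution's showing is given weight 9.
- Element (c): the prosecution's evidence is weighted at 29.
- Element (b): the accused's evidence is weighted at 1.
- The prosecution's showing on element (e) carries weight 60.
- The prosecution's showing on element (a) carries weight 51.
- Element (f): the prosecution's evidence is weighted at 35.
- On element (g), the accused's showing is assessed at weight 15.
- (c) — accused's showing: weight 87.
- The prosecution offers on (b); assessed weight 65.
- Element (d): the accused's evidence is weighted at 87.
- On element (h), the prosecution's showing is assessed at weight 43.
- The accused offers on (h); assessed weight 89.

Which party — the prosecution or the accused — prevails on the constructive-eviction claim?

prosecution

— Issue I —
At Stage I.1 the prosecution must meet a more-likely-than-not showing (weight is at least 51): on (a) the weight is 51, which does reach 51, so (a) meets the standard; on (b) the weight is 65 less the opposing 1 gives net 64, ≥ 51, so (b) meets the standard.
  The prosecution carries Stage I.1; the accused now bears the burden.
At Stage I.2 the accused must meet a more-likely-than-not showing (weight is at least 51): on (c) the weight is 87 less the opposing 29 gives net 58, which does reach 51, so (c) meets the standard.
  All elements met. The accused retains the burden for Stage I.3.
At Stage I.3 the accused must meet a clear and cogent showing (weight is at least 79): on (d) the weight is 87 less the opposing 9 gives net 78, < 79, so (d) does not meet the standard.
  Not every element is met, so the accused fails to carry Stage I.3.
So the prosecution prevails on this issue.
— Issue II —
Stage II.1 — burden on prosecution; standard: the preponderance of the evidence (weight is at least 48).
    (e): 60 ≥ 48 [met]
  The prosecution carries Stage II.1; the accused now bears the burden.
Stage II.2 — burden on accused; standard: the preponderance of the evidence (weight is at least 48).
    (f): 82 − 35 = 47 < 48 [not met]
  Not every element is met, so the accused fails to carry Stage II.2.
The analysis ends at Stage II.2; the prosecution prevails on this issue.
— Issue III —
At Stage III.1 the prosecution must meet the preponderance of the evidence (weight exceeds 48): on (g) the weight is 82 less the opposing 15 gives net 67, > 48, so (g) meets the standard.
  Stage III.1 is satisfied; the onus moves to the accused.
At Stage III.2 the accused must meet the preponderance of the evidence (weight exceeds 48): on (h) the weight is 89 less the opposing 43 gives net 46, ≤ 48, so (h) does not meet the standard.
  Not every element is met, so the accused fails to carry Stage III.2.
The analysis ends at Stage III.2; the prosecution prevails on this issue.
Per-issue: Issue I → prosecution; Issue II → prosecution; Issue III → prosecution. The prosecution must prevail on every issue; overall, the prosecution prevails.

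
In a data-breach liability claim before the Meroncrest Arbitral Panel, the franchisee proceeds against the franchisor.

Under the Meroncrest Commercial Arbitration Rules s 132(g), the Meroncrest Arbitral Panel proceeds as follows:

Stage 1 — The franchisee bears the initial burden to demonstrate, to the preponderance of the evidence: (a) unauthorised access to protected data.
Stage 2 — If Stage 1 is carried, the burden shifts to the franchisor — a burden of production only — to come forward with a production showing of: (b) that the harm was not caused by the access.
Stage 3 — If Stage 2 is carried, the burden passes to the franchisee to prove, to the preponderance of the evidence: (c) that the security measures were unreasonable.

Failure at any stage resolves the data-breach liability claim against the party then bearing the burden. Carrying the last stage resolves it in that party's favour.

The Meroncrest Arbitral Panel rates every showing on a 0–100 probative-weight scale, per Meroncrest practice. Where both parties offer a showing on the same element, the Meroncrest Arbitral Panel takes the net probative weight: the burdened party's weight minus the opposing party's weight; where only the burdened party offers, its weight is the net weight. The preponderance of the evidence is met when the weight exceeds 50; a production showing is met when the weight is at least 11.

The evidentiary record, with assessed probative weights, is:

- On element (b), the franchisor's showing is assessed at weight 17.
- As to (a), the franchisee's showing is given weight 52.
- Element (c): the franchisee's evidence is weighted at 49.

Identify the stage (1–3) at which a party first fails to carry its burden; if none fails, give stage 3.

Stage 1 — burden on franchisee; standard: the preponderance of the evidence (weight exceeds 50).
    (a): 52 > 50 [met]
  All elements met. The burden passes to the franchisor.
Stage 2 — burden on franchisor; standard: a production showing (weight is at least 11).
    (b): 17 ≥ 11 [met]
  Stage 2 carried; the burden shifts to the franchisee.
Stage 3 — burden on franchisee; standard: the preponderance of the evidence (weight exceeds 50).
    (c): 49 ≤ 50 [not met]
  Stage 3 not carried; the franchisee fails its burden.
The analysis ends at Stage 3; the franchisor prevails.

stage 3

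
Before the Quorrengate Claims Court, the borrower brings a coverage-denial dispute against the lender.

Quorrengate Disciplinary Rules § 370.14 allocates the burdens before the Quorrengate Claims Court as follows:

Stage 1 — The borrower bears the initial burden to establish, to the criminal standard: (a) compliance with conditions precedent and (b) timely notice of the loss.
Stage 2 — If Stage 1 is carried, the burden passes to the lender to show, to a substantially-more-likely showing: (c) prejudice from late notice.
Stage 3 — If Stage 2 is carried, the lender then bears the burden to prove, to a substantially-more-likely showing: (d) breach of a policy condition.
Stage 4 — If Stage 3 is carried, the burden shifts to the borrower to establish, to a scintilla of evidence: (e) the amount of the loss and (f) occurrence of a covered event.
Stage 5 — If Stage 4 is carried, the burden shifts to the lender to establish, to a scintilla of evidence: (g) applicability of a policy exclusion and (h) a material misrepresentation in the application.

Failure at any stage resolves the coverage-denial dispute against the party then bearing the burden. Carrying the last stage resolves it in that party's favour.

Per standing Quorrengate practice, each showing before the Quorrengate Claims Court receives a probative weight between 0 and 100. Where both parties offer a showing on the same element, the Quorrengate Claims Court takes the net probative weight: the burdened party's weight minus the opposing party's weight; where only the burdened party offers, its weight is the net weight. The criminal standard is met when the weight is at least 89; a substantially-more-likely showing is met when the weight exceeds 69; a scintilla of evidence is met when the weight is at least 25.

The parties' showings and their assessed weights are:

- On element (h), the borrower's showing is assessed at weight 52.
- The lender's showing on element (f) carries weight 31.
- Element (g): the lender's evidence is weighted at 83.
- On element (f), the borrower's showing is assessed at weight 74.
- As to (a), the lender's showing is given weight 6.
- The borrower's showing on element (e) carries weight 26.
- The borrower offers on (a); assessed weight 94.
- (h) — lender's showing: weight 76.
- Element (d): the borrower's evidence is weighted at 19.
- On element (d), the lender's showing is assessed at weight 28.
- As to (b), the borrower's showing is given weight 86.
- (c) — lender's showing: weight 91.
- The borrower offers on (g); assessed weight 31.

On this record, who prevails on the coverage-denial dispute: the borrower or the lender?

lender

Stage 1 (borrower, the criminal standard, weight is at least 89): (a) net 94−6=88 < 89 — fails; (b) 86 < 89 — fails.
  Stage 1 not carried; the borrower fails its burden.
The analysis ends at Stage 1; the lender prevails.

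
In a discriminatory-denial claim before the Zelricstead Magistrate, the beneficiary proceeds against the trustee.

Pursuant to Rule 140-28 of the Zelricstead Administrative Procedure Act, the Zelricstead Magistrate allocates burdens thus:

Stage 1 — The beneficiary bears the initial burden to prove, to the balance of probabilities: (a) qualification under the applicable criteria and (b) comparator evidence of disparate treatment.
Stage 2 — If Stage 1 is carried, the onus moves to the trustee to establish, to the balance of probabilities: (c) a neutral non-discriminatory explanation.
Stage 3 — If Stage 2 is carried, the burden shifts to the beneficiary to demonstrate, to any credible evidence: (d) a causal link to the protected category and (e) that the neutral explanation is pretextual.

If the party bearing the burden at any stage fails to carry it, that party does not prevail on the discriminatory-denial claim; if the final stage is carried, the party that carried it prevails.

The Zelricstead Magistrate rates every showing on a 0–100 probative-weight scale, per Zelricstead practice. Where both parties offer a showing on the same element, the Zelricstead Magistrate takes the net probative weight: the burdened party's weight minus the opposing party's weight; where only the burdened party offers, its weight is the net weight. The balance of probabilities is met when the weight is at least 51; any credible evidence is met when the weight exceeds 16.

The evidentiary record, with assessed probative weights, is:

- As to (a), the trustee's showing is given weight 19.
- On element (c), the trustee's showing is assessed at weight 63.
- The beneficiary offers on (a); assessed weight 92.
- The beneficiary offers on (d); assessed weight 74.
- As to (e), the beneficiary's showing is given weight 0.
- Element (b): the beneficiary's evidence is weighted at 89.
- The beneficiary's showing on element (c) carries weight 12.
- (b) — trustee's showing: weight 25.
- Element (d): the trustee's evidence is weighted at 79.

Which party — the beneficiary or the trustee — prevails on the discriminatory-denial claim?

trustee

At Stage 1 the beneficiary must meet the balance of probabilities (weight is at least 51): on (a) the weight is 92 less the opposing 19 gives net 73, ≥ 51, so (a) meets the standard; on (b) the weight is 89 less the opposing 25 gives net 64, ≥ 51, so (b) meets the standard.
  All elements met. The burden passes to the trustee.
At Stage 2 the trustee must meet the balance of probabilities (weight is at least 51): on (c) the weight is 63 less the opposing 12 gives net 51, which does reach 51, so (c) meets the standard.
  The trustee carries Stage 2; the beneficiary now bears the burden.
At Stage 3 the beneficiary must meet any credible evidence (weight exceeds 16): on (d) the weight is 74 less the opposing 79 gives net -5, which does not exceed 16, so (d) does not meet the standard; on (e) the weight is 0, ≤ 16, so (e) does not meet the standard.
  Stage 3 not carried; the beneficiary fails its burden.
So the trustee prevails.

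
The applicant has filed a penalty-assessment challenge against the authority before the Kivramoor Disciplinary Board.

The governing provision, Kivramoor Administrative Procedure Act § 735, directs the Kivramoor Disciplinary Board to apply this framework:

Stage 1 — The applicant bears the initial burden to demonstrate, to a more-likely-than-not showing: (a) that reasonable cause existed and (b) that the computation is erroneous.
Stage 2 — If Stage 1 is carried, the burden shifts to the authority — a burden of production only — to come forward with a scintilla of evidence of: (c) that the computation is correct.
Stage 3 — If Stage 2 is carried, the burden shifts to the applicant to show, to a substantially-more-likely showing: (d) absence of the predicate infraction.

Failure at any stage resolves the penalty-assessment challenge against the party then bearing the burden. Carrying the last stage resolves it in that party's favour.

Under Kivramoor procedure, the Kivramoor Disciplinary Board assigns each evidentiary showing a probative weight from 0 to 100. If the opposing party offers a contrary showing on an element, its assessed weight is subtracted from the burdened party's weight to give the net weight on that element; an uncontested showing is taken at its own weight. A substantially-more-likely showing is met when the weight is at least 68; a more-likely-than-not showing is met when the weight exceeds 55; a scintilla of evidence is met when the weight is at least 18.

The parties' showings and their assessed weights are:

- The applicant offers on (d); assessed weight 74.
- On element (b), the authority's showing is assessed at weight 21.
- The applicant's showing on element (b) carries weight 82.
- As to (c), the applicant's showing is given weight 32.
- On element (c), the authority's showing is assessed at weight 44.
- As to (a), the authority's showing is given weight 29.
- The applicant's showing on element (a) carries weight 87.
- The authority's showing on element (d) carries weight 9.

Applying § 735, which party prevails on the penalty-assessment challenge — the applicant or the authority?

applicant

Stage 1 — burden on applicant; standard: a more-likely-than-not showing (weight exceeds 55).
    (a): 87 − 29 = 58 > 55 [met]
    (b): 82 − 21 = 61 > 55 [met]
  The applicant carries Stage 1; the authority now bears the burden.
Stage 2 — burden on authority; standard: a scintilla of evidence (weight is at least 18).
    (c): 44 − 32 = 12 < 18 [not met]
  The authority does not carry Stage 2.
So the applicant prevails.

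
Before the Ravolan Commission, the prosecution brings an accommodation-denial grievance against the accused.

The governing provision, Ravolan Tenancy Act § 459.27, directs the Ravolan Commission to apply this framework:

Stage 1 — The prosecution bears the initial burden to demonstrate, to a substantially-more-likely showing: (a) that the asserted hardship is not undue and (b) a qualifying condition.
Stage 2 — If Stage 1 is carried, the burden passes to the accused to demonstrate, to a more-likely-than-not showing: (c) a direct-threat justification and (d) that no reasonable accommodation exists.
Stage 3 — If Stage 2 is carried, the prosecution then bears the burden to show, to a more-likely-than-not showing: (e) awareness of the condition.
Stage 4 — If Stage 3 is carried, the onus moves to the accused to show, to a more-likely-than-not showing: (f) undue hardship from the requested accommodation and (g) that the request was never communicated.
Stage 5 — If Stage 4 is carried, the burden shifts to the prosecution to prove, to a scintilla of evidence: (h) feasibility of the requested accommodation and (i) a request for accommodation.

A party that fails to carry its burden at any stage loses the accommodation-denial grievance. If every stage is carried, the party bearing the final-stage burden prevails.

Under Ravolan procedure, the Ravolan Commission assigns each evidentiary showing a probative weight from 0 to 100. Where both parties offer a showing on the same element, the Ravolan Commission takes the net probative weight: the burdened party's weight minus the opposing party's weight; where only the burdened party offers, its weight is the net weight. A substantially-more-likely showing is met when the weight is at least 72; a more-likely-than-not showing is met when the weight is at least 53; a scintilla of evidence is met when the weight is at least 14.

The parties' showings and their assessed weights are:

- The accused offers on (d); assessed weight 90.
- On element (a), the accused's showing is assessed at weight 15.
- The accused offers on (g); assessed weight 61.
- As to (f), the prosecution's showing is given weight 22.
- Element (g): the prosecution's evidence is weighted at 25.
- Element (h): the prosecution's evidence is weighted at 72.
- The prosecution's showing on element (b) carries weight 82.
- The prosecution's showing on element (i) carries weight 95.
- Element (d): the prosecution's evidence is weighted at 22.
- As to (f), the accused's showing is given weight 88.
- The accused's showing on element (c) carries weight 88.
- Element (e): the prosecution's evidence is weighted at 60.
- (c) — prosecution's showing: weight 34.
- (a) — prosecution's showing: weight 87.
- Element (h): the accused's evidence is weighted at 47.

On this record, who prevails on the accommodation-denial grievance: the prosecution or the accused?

Stage 1 (prosecution, a substantially-more-likely showing, weight is at least 72): (a) net 87−15=72 ≥ 72 — meets; (b) 82 ≥ 72 — meets.
  All elements met. The burden passes to the accused.
Stage 2 (accused, a more-likely-than-not showing, weight is at least 53): (c) net 88−34=54 ≥ 53 — meets; (d) net 90−22=68 ≥ 53 — meets.
  All elements met. The burden passes to the prosecution.
Stage 3 (prosecution, a more-likely-than-not showing, weight is at least 53): (e) 60 ≥ 53 — meets.
  The prosecution carries Stage 3; the accused now bears the burden.
Stage 4 (accused, a more-likely-than-not showing, weight is at least 53): (f) net 88−22=66 ≥ 53 — meets; (g) net 61−25=36 < 53 — fails.
  Not every element is met, so the accused fails to carry Stage 4.
The analysis ends at Stage 4; the prosecution prevails.

prosecution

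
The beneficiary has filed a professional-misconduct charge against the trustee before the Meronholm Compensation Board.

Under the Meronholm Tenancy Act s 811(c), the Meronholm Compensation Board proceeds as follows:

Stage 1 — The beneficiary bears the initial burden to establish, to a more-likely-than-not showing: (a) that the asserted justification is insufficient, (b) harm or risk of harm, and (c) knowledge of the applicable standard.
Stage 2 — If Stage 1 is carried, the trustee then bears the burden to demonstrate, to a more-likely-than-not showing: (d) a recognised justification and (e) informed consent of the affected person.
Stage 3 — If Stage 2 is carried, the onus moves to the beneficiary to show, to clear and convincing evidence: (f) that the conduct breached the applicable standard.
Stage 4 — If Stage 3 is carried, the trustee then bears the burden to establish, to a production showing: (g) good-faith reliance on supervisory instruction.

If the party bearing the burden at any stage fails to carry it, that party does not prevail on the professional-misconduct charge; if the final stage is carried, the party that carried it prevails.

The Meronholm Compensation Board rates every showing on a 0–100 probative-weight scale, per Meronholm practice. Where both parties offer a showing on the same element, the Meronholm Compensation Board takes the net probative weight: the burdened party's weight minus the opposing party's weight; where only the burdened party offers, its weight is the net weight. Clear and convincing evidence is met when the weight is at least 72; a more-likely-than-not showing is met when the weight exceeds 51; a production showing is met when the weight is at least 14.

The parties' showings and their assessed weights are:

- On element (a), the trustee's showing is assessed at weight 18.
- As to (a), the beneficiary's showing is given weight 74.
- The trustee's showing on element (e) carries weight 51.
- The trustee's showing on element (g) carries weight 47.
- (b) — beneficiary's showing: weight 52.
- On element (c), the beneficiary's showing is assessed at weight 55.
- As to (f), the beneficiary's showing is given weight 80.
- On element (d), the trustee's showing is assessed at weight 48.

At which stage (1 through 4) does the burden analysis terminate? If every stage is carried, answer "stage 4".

stage 2

At Stage 1 the beneficiary must meet a more-likely-than-not showing (weight exceeds 51): on (a) the weight is 74 less the opposing 18 gives net 56, which does exceed 51, so (a) meets the standard; on (b) the weight is 52, > 51, so (b) meets the standard; on (c) the weight is 55, which does exceed 51, so (c) meets the standard.
  All elements met. The burden passes to the trustee.
At Stage 2 the trustee must meet a more-likely-than-not showing (weight exceeds 51): on (d) the weight is 48, which does not exceed 51, so (d) does not meet the standard; on (e) the weight is 51, which does not exceed 51, so (e) does not meet the standard.
  Stage 2 not carried; the trustee fails its burden.
The analysis ends at Stage 2; the beneficiary prevails.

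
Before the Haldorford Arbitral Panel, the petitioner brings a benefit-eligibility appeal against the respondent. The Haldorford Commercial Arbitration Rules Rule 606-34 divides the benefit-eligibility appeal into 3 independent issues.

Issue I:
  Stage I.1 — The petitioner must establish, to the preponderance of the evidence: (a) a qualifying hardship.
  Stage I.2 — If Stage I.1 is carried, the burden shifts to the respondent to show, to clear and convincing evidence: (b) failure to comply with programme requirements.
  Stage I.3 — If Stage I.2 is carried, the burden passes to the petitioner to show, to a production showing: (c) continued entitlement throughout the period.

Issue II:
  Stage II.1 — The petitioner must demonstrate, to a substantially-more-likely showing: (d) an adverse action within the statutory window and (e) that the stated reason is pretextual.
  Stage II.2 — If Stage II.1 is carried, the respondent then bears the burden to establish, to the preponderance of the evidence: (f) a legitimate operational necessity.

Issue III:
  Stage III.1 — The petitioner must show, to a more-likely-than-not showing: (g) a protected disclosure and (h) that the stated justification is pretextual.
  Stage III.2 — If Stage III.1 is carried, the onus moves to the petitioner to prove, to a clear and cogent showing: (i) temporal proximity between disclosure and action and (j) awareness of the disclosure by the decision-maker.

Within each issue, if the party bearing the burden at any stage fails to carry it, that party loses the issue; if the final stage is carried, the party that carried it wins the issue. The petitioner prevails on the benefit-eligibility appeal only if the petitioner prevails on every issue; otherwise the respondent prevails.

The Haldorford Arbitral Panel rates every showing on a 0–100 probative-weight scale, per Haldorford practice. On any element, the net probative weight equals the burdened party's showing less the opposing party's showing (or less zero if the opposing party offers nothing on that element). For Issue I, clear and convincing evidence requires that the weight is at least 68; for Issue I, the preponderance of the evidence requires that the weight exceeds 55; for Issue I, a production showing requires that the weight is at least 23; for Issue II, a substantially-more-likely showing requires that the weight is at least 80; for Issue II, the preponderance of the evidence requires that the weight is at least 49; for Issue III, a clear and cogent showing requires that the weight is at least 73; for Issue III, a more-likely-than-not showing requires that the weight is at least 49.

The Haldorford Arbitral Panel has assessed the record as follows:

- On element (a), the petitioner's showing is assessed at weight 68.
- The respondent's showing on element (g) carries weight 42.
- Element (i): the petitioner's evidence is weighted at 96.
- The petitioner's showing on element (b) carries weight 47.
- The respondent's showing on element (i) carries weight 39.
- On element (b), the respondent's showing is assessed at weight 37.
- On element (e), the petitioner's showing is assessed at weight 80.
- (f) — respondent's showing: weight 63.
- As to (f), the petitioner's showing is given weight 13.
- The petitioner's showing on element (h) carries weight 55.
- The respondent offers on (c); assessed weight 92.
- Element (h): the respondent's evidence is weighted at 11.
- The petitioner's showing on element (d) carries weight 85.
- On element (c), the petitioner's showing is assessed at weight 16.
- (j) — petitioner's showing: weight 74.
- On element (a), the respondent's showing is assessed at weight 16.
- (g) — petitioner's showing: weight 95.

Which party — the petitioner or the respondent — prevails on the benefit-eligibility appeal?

— Issue I —
At Stage I.1 the petitioner must meet the preponderance of the evidence (weight exceeds 55): on (a) the weight is 68 less the opposing 16 gives net 52, ≤ 55, so (a) does not meet the standard.
  Stage I.1 not carried; the petitioner fails its burden.
The analysis ends at Stage I.1; the respondent prevails on this issue.
— Issue II —
Stage II.1 (petitioner, a substantially-more-likely showing, weight is at least 80): (d) 85 ≥ 80 — meets; (e) 80 ≥ 80 — meets.
  The petitioner carries Stage II.1; the respondent now bears the burden.
Stage II.2 (respondent, the preponderance of the evidence, weight is at least 49): (f) net 63−13=50 ≥ 49 — meets.
  All elements met at the final stage.
All stages carried — the respondent prevails on this issue.
— Issue III —
At Stage III.1 the petitioner must meet a more-likely-than-not showing (weight is at least 49): on (g) the weight is 95 less the opposing 42 gives net 53, ≥ 49, so (g) meets the standard; on (h) the weight is 55 less the opposing 11 gives net 44, which does not reach 49, so (h) does not meet the standard.
  Stage III.1 not carried; the petitioner fails its burden.
The respondent prevails on this issue.
Per-issue: Issue I → respondent; Issue II → respondent; Issue III → respondent. The petitioner must prevail on every issue; overall, the respondent prevails.

respondent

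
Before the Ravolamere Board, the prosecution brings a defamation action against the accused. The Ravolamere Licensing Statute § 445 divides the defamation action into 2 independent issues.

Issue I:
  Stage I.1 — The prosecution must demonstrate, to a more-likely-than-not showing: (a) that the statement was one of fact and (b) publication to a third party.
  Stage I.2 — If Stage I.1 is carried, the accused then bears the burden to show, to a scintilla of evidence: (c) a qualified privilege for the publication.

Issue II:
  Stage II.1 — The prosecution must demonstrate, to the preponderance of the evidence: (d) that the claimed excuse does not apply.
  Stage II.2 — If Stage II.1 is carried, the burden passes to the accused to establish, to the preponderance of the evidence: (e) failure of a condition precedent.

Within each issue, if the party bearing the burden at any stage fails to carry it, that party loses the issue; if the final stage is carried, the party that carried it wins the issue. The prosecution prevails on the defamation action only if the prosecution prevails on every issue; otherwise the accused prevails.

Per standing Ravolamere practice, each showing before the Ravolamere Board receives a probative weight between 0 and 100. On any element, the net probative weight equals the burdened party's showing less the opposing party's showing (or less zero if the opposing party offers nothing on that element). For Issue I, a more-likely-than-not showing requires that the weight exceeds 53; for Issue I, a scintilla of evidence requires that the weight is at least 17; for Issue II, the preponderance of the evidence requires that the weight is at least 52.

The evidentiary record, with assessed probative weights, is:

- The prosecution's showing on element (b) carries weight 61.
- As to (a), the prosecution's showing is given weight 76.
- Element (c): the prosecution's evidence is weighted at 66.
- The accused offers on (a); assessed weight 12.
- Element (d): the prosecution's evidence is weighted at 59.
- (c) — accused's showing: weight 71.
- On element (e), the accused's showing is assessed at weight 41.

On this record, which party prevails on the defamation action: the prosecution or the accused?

— Issue I —
Stage I.1 (prosecution, a more-likely-than-not showing, weight exceeds 53): (a) net 76−12=64 > 53 — meets; (b) 61 > 53 — meets.
  All elements met. The burden passes to the accused.
Stage I.2 (accused, a scintilla of evidence, weight is at least 17): (c) net 71−66=5 < 17 — fails.
  Not every element is met, so the accused fails to carry Stage I.2.
The prosecution prevails on this issue.
— Issue II —
Stage II.1 (prosecution, the preponderance of the evidence, weight is at least 52): (d) 59 ≥ 52 — meets.
  Stage II.1 carried; the burden shifts to the accused.
Stage II.2 (accused, the preponderance of the evidence, weight is at least 52): (e) 41 < 52 — fails.
  Stage II.2 not carried; the accused fails its burden.
The analysis ends at Stage II.2; the prosecution prevails on this issue.
Per-issue: Issue I → prosecution; Issue II → prosecution. The prosecution must prevail on every issue; overall, the prosecution prevails.

prosecution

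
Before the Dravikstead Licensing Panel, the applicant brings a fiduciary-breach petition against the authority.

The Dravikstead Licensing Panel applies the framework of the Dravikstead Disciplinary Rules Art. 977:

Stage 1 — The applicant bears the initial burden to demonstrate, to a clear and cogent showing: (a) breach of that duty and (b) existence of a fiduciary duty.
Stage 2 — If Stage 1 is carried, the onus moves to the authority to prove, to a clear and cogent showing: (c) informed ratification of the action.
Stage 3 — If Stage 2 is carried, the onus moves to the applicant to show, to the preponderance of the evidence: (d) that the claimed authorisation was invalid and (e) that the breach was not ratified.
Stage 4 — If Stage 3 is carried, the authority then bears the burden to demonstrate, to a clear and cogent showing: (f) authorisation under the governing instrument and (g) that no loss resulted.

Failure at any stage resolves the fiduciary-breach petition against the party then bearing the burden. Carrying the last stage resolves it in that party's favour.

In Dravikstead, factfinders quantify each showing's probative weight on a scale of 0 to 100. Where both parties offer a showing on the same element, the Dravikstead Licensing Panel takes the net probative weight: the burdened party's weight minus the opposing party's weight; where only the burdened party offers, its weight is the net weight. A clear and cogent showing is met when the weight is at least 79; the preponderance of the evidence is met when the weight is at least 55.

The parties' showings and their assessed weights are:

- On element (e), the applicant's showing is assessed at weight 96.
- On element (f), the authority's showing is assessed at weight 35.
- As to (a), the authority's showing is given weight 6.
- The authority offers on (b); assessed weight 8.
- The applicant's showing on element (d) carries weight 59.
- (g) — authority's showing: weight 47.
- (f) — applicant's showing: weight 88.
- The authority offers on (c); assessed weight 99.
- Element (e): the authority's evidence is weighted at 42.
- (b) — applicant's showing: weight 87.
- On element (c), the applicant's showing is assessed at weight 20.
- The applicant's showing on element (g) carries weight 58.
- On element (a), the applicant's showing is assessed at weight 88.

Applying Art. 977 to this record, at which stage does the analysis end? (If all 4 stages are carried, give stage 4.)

stage 3

At Stage 1 the applicant must meet a clear and cogent showing (weight is at least 79): on (a) the weight is 88 less the opposing 6 gives net 82, ≥ 79, so (a) meets the standard; on (b) the weight is 87 less the opposing 8 gives net 79, which does reach 79, so (b) meets the standard.
  The applicant carries Stage 1; the authority now bears the burden.
At Stage 2 the authority must meet a clear and cogent showing (weight is at least 79): on (c) the weight is 99 less the opposing 20 gives net 79, ≥ 79, so (c) meets the standard.
  Stage 2 carried; the burden shifts to the applicant.
At Stage 3 the applicant must meet the preponderance of the evidence (weight is at least 55): on (d) the weight is 59, ≥ 55, so (d) meets the standard; on (e) the weight is 96 less the opposing 42 gives net 54, which does not reach 55, so (e) does not meet the standard.
  The applicant does not carry Stage 3.
The authority prevails.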